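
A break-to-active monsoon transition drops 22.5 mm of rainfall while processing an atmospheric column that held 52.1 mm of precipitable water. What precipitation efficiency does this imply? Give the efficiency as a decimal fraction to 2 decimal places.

ε ≈ 0.43

ε = rainfall / PW = 22.5 / 52.1 = 0.43.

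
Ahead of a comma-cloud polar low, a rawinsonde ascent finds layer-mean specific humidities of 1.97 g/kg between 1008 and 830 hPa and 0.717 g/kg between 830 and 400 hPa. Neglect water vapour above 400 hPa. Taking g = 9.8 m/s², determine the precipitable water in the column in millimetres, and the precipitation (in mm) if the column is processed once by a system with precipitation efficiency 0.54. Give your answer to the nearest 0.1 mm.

PW ≈ 6.7 mm; precipitation ≈ 3.6 mm

Precipitable water is the column-integrated vapour mass per unit area: PW = (1/g) Σ q̄ Δp, with q in kg/kg and Δp in Pa (1 kg/m² of water = 1 mm).
Layer 1008–830 hPa: Δp = 178 hPa = 17800 Pa, q̄ = 0.00197 kg/kg → 0.00197 × 17800 / 9.8 = 3.58 mm
Layer 830–400 hPa: Δp = 430 hPa = 43000 Pa, q̄ = 0.000717 kg/kg → 0.000717 × 43000 / 9.8 = 3.15 mm
PW = 3.58 + 3.15 = 6.73 ≈ 6.7 mm.
Precipitation = ε × PW = 0.54 × 6.7 = 3.6 mm.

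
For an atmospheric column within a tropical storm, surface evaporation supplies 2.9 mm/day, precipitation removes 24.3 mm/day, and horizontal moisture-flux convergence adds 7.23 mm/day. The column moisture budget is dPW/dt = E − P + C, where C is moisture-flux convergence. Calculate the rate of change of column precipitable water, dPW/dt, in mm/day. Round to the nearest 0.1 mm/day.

dPW/dt = E − P + C = 2.9 − 24.3 + (7.23) = -14.2 mm/day.

dPW/dt ≈ -14.2 mm/day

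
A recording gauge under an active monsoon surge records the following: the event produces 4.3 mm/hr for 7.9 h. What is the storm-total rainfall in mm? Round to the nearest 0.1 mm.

Total = Σ Rᵢ Δtᵢ = 4.3 × 7.9
      = 33.97 = 34.0 mm.

total ≈ 34.0 mm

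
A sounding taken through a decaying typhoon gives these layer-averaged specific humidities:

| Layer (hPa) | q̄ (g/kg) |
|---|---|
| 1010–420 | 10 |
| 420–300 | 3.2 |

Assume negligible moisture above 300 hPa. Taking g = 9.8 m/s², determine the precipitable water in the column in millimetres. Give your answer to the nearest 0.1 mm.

Precipitable water is the column-integrated vapour mass per unit area: PW = (1/g) Σ q̄ Δp, with q in kg/kg and Δp in Pa (1 kg/m² of water = 1 mm).
Layer 1010–420 hPa: Δp = 590 hPa = 59000 Pa, q̄ = 0.01 kg/kg → 0.01 × 59000 / 9.8 = 60.20 mm
Layer 420–300 hPa: Δp = 120 hPa = 12000 Pa, q̄ = 0.0032 kg/kg → 0.0032 × 12000 / 9.8 = 3.92 mm
PW = 60.20 + 3.92 = 64.12 ≈ 64.1 mm.

PW ≈ 64.1 mm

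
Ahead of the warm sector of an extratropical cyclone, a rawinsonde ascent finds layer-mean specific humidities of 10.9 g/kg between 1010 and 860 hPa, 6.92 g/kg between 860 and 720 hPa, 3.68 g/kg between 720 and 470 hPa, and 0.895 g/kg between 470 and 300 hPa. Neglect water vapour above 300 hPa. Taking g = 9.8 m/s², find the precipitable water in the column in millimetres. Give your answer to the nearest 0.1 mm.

Precipitable water is the column-integrated vapour mass per unit area: PW = (1/g) Σ q̄ Δp, with q in kg/kg and Δp in Pa (1 kg/m² of water = 1 mm).
Layer 1010–860 hPa: Δp = 150 hPa = 15000 Pa, q̄ = 0.0109 kg/kg → 0.0109 × 15000 / 9.8 = 16.68 mm
Layer 860–720 hPa: Δp = 140 hPa = 14000 Pa, q̄ = 0.00692 kg/kg → 0.00692 × 14000 / 9.8 = 9.89 mm
Layer 720–470 hPa: Δp = 250 hPa = 25000 Pa, q̄ = 0.00368 kg/kg → 0.00368 × 25000 / 9.8 = 9.39 mm
Layer 470–300 hPa: Δp = 170 hPa = 17000 Pa, q̄ = 0.000895 kg/kg → 0.000895 × 17000 / 9.8 = 1.55 mm
PW = 16.68 + 9.89 + 9.39 + 1.55 = 37.51 ≈ 37.5 mm.

PW ≈ 37.5 mm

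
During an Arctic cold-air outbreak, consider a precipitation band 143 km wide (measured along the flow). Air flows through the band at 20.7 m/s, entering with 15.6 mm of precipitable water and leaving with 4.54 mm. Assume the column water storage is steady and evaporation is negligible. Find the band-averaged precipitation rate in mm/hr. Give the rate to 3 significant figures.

R ≈ 5.76 mm/hr

Column moisture flux per unit crosswind length is F = V × PW.
Inflow: F_in = 20.7 × 15.6 = 322.92 mm·m/s
Outflow: F_out = 20.7 × 4.54 = 93.978 mm·m/s
Steady-state rate R = (F_in − F_out)/L = (322.92 − 93.978) / 143000 m = 1.601e-03 mm/s.
R = 1.601e-03 × 3600 = 5.76 mm/hr.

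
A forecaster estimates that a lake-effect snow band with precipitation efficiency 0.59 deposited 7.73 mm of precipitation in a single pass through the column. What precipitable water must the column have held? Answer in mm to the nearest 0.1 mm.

PW ≈ 13.1 mm

PW = precipitation / ε = 7.73 / 0.59 = 13.1 mm.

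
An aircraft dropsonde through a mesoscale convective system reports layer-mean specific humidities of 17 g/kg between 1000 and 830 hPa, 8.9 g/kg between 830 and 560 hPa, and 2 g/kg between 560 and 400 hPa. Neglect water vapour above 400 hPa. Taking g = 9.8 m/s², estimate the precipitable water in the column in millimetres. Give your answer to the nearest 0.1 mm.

PW ≈ 57.3 mm

Precipitable water is the column-integrated vapour mass per unit area: PW = (1/g) Σ q̄ Δp, with q in kg/kg and Δp in Pa (1 kg/m² of water = 1 mm).
Layer 1000–830 hPa: Δp = 170 hPa = 17000 Pa, q̄ = 0.017 kg/kg → 0.017 × 17000 / 9.8 = 29.49 mm
Layer 830–560 hPa: Δp = 270 hPa = 27000 Pa, q̄ = 0.0089 kg/kg → 0.0089 × 27000 / 9.8 = 24.52 mm
Layer 560–400 hPa: Δp = 160 hPa = 16000 Pa, q̄ = 0.002 kg/kg → 0.002 × 16000 / 9.8 = 3.27 mm
PW = 29.49 + 24.52 + 3.27 = 57.28 ≈ 57.3 mm.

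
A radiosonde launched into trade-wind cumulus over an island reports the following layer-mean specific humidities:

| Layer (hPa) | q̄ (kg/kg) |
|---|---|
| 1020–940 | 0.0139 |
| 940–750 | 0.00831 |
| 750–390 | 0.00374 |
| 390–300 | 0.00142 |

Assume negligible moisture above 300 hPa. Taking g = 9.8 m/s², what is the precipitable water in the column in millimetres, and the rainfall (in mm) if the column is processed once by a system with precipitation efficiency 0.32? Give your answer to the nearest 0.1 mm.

PW ≈ 42.5 mm; rainfall ≈ 13.6 mm

Precipitable water is the column-integrated vapour mass per unit area: PW = (1/g) Σ q̄ Δp, with q in kg/kg and Δp in Pa (1 kg/m² of water = 1 mm).
Layer 1020–940 hPa: Δp = 80 hPa = 8000 Pa, q̄ = 0.0139 kg/kg → 0.0139 × 8000 / 9.8 = 11.35 mm
Layer 940–750 hPa: Δp = 190 hPa = 19000 Pa, q̄ = 0.00831 kg/kg → 0.00831 × 19000 / 9.8 = 16.11 mm
Layer 750–390 hPa: Δp = 360 hPa = 36000 Pa, q̄ = 0.00374 kg/kg → 0.00374 × 36000 / 9.8 = 13.74 mm
Layer 390–300 hPa: Δp = 90 hPa = 9000 Pa, q̄ = 0.00142 kg/kg → 0.00142 × 9000 / 9.8 = 1.30 mm
PW = 11.35 + 16.11 + 13.74 + 1.30 = 42.50 ≈ 42.5 mm.
Rainfall = ε × PW = 0.32 × 42.5 = 13.6 mm.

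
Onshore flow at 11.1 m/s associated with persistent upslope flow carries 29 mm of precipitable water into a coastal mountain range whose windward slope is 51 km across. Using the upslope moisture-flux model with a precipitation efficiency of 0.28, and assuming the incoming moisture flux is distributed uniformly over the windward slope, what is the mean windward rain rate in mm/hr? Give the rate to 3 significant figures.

Incoming column moisture flux per unit ridge length: F = V × PW = 11.1 × 29 = 321.9 mm·m/s.
Spread over the 51 km slope with efficiency ε = 0.28: R = ε·F/W = 0.28 × 321.9 / 51000 m = 1.767e-03 mm/s.
R = 1.767e-03 × 3600 = 6.36 mm/hr.

R ≈ 6.36 mm/hr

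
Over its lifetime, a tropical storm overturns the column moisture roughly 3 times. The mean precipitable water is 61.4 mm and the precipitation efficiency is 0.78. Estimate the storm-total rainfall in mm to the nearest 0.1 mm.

rainfall ≈ 143.7 mm

Each cycle deposits ε × PW = 0.78 × 61.4 = 47.892 mm.
Over 3 cycles: 3 × 47.892 = 143.7 mm.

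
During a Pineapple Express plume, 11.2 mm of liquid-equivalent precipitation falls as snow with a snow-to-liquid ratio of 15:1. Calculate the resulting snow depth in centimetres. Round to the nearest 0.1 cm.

Snow depth = liquid × ratio = 11.2 mm × 15 = 168 mm = 16.8 cm.

snow depth ≈ 16.8 cm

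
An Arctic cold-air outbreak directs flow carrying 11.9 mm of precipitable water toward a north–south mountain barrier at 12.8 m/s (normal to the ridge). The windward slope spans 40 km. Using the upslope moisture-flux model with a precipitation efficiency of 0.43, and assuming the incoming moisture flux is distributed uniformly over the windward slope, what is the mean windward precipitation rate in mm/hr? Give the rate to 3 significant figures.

Incoming column moisture flux per unit ridge length: F = V × PW = 12.8 × 11.9 = 152.32 mm·m/s.
Spread over the 40 km slope with efficiency ε = 0.43: R = ε·F/W = 0.43 × 152.32 / 40000 m = 1.637e-03 mm/s.
R = 1.637e-03 × 3600 = 5.89 mm/hr.

R ≈ 5.89 mm/hr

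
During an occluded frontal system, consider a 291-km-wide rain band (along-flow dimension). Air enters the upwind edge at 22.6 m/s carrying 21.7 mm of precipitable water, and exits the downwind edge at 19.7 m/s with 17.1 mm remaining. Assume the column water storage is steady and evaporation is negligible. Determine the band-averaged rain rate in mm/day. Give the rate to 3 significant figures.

R ≈ 45.6 mm/day

Column moisture flux per unit crosswind length is F = V × PW.
Inflow: F_in = 22.6 × 21.7 = 490.42 mm·m/s
Outflow: F_out = 19.7 × 17.1 = 336.87 mm·m/s
Steady-state rate R = (F_in − F_out)/L = (490.42 − 336.87) / 291000 m = 5.277e-04 mm/s.
R = 5.277e-04 × 3600 × 24 = 45.6 mm/day.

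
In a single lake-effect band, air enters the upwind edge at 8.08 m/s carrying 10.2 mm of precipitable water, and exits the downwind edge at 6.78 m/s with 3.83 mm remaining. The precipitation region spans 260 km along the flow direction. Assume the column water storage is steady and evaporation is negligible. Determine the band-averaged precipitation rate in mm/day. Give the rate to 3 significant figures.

R ≈ 18.8 mm/day

Column moisture flux per unit crosswind length is F = V × PW.
Inflow: F_in = 8.08 × 10.2 = 82.416 mm·m/s
Outflow: F_out = 6.78 × 3.83 = 25.9674 mm·m/s
Steady-state rate R = (F_in − F_out)/L = (82.416 − 25.9674) / 260000 m = 2.171e-04 mm/s.
R = 2.171e-04 × 3600 × 24 = 18.8 mm/day.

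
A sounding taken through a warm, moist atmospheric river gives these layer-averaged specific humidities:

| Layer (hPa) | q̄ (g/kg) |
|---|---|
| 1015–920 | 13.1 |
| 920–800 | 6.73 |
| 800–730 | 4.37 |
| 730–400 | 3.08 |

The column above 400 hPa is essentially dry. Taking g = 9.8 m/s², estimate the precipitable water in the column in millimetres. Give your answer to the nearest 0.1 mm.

PW ≈ 34.4 mm

Precipitable water is the column-integrated vapour mass per unit area: PW = (1/g) Σ q̄ Δp, with q in kg/kg and Δp in Pa (1 kg/m² of water = 1 mm).
Layer 1015–920 hPa: Δp = 95 hPa = 9500 Pa, q̄ = 0.0131 kg/kg → 0.0131 × 9500 / 9.8 = 12.70 mm
Layer 920–800 hPa: Δp = 120 hPa = 12000 Pa, q̄ = 0.00673 kg/kg → 0.00673 × 12000 / 9.8 = 8.24 mm
Layer 800–730 hPa: Δp = 70 hPa = 7000 Pa, q̄ = 0.00437 kg/kg → 0.00437 × 7000 / 9.8 = 3.12 mm
Layer 730–400 hPa: Δp = 330 hPa = 33000 Pa, q̄ = 0.00308 kg/kg → 0.00308 × 33000 / 9.8 = 10.37 mm
PW = 12.70 + 8.24 + 3.12 + 10.37 = 34.43 ≈ 34.4 mm.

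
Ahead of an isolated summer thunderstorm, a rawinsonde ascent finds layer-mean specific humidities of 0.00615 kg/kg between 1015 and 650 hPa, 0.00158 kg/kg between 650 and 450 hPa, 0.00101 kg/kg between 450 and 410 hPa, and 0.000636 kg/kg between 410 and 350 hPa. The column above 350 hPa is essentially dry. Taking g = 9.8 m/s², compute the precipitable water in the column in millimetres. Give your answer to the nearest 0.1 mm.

Precipitable water is the column-integrated vapour mass per unit area: PW = (1/g) Σ q̄ Δp, with q in kg/kg and Δp in Pa (1 kg/m² of water = 1 mm).
Layer 1015–650 hPa: Δp = 365 hPa = 36500 Pa, q̄ = 0.00615 kg/kg → 0.00615 × 36500 / 9.8 = 22.91 mm
Layer 650–450 hPa: Δp = 200 hPa = 20000 Pa, q̄ = 0.00158 kg/kg → 0.00158 × 20000 / 9.8 = 3.22 mm
Layer 450–410 hPa: Δp = 40 hPa = 4000 Pa, q̄ = 0.00101 kg/kg → 0.00101 × 4000 / 9.8 = 0.41 mm
Layer 410–350 hPa: Δp = 60 hPa = 6000 Pa, q̄ = 0.000636 kg/kg → 0.000636 × 6000 / 9.8 = 0.39 mm
PW = 22.91 + 3.22 + 0.41 + 0.39 = 26.93 ≈ 26.9 mm.

PW ≈ 26.9 mm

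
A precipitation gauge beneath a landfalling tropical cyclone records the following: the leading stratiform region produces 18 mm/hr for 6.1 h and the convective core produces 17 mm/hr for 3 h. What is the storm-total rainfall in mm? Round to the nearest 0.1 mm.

total ≈ 160.8 mm

Total = Σ Rᵢ Δtᵢ = 18 × 6.1 + 17 × 3
      = 109.8 + 51 = 160.8 mm.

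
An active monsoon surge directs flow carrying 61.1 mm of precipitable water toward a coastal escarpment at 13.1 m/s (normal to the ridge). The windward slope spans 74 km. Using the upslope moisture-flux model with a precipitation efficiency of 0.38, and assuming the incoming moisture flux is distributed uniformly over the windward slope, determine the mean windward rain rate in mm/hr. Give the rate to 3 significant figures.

R ≈ 14.8 mm/hr

Incoming column moisture flux per unit ridge length: F = V × PW = 13.1 × 61.1 = 800.41 mm·m/s.
Spread over the 74 km slope with efficiency ε = 0.38: R = ε·F/W = 0.38 × 800.41 / 74000 m = 4.110e-03 mm/s.
R = 4.110e-03 × 3600 = 14.8 mm/hr.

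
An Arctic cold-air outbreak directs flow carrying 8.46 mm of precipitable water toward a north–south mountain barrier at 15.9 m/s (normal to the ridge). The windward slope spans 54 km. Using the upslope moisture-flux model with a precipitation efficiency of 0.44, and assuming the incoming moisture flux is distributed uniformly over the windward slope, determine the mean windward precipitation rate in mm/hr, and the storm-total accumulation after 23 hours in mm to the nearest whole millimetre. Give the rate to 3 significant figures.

Incoming column moisture flux per unit ridge length: F = V × PW = 15.9 × 8.46 = 134.514 mm·m/s.
Spread over the 54 km slope with efficiency ε = 0.44: R = ε·F/W = 0.44 × 134.514 / 54000 m = 1.096e-03 mm/s.
R = 1.096e-03 × 3600 = 3.95 mm/hr.
Over 23 h: total = 3.95 × 23 = 90.85 ≈ 91 mm.

R ≈ 3.95 mm/hr; total ≈ 91 mm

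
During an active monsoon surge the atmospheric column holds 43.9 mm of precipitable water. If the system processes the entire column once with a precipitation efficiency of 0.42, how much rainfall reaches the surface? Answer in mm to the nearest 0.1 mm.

Rainfall = ε × PW = 0.42 × 43.9 = 18.4 mm.

rainfall ≈ 18.4 mm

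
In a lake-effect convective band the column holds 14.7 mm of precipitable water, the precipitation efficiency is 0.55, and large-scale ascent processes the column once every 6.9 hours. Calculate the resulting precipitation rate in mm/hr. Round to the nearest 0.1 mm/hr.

Each overturning extracts ε × PW = 0.55 × 14.7 = 8.085 mm.
Rate = ε·PW / τ = 8.085 / 6.9 h = 1.2 mm/hr.

R ≈ 1.2 mm/hr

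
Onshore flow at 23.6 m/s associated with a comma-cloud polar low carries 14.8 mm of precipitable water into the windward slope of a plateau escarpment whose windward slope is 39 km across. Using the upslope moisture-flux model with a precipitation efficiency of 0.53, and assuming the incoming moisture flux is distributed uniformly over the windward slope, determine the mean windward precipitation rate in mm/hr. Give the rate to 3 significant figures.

Incoming column moisture flux per unit ridge length: F = V × PW = 23.6 × 14.8 = 349.28 mm·m/s.
Spread over the 39 km slope with efficiency ε = 0.53: R = ε·F/W = 0.53 × 349.28 / 39000 m = 4.747e-03 mm/s.
R = 4.747e-03 × 3600 = 17.1 mm/hr.

R ≈ 17.1 mm/hr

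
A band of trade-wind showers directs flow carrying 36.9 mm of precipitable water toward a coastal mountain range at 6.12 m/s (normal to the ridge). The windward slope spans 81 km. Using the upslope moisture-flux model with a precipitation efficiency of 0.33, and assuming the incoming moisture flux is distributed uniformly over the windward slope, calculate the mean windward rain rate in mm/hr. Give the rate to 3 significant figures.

R ≈ 3.31 mm/hr

Incoming column moisture flux per unit ridge length: F = V × PW = 6.12 × 36.9 = 225.828 mm·m/s.
Spread over the 81 km slope with efficiency ε = 0.33: R = ε·F/W = 0.33 × 225.828 / 81000 m = 9.200e-04 mm/s.
R = 9.200e-04 × 3600 = 3.31 mm/hr.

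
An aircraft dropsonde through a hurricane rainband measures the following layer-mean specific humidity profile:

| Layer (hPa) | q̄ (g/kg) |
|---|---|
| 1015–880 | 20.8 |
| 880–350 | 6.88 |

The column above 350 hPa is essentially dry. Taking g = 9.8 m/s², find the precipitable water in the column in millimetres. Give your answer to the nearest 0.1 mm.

PW ≈ 65.9 mm

Precipitable water is the column-integrated vapour mass per unit area: PW = (1/g) Σ q̄ Δp, with q in kg/kg and Δp in Pa (1 kg/m² of water = 1 mm).
Layer 1015–880 hPa: Δp = 135 hPa = 13500 Pa, q̄ = 0.0208 kg/kg → 0.0208 × 13500 / 9.8 = 28.65 mm
Layer 880–350 hPa: Δp = 530 hPa = 53000 Pa, q̄ = 0.00688 kg/kg → 0.00688 × 53000 / 9.8 = 37.21 mm
PW = 28.65 + 37.21 = 65.86 ≈ 65.9 mm.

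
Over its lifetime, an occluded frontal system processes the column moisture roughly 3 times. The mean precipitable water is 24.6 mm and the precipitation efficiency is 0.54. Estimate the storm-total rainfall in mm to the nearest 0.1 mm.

rainfall ≈ 39.9 mm

Each cycle deposits ε × PW = 0.54 × 24.6 = 13.284 mm.
Over 3 cycles: 3 × 13.284 = 39.9 mm.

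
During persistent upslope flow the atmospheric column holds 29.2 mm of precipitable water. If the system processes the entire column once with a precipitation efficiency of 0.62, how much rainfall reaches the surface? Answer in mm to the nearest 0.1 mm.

rainfall ≈ 18.1 mm

Rainfall = ε × PW = 0.62 × 29.2 = 18.1 mm.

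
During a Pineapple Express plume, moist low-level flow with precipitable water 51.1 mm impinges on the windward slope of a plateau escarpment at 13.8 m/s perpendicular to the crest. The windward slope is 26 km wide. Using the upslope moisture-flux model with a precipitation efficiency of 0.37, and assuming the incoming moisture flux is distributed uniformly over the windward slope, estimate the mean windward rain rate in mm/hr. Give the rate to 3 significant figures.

Incoming column moisture flux per unit ridge length: F = V × PW = 13.8 × 51.1 = 705.18 mm·m/s.
Spread over the 26 km slope with efficiency ε = 0.37: R = ε·F/W = 0.37 × 705.18 / 26000 m = 1.004e-02 mm/s.
R = 1.004e-02 × 3600 = 36.1 mm/hr.

R ≈ 36.1 mm/hr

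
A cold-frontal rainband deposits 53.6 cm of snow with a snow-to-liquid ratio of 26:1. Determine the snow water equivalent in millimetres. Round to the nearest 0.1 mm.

SWE ≈ 20.6 mm

SWE = snow depth / ratio = 53.6 cm / 26 = 2.062 cm = 20.6 mm.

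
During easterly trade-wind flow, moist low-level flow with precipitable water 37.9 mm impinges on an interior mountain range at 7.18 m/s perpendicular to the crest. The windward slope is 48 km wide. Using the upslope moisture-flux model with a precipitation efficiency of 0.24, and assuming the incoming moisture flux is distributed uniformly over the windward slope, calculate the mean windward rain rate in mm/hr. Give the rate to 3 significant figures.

Incoming column moisture flux per unit ridge length: F = V × PW = 7.18 × 37.9 = 272.122 mm·m/s.
Spread over the 48 km slope with efficiency ε = 0.24: R = ε·F/W = 0.24 × 272.122 / 48000 m = 1.361e-03 mm/s.
R = 1.361e-03 × 3600 = 4.90 mm/hr.

R ≈ 4.90 mm/hr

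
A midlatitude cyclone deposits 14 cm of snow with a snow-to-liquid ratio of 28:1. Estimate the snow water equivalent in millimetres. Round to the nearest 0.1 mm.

SWE ≈ 5.0 mm

SWE = snow depth / ratio = 14 cm / 28 = 0.500 cm = 5.0 mm.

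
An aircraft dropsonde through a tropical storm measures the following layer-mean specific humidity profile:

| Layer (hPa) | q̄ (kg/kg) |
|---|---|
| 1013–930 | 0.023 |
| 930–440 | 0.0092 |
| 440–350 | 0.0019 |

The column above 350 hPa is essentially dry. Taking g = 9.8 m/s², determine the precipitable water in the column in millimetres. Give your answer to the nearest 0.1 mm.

Precipitable water is the column-integrated vapour mass per unit area: PW = (1/g) Σ q̄ Δp, with q in kg/kg and Δp in Pa (1 kg/m² of water = 1 mm).
Layer 1013–930 hPa: Δp = 83 hPa = 8300 Pa, q̄ = 0.023 kg/kg → 0.023 × 8300 / 9.8 = 19.48 mm
Layer 930–440 hPa: Δp = 490 hPa = 49000 Pa, q̄ = 0.0092 kg/kg → 0.0092 × 49000 / 9.8 = 46.00 mm
Layer 440–350 hPa: Δp = 90 hPa = 9000 Pa, q̄ = 0.0019 kg/kg → 0.0019 × 9000 / 9.8 = 1.74 mm
PW = 19.48 + 46.00 + 1.74 = 67.22 ≈ 67.2 mm.

PW ≈ 67.2 mm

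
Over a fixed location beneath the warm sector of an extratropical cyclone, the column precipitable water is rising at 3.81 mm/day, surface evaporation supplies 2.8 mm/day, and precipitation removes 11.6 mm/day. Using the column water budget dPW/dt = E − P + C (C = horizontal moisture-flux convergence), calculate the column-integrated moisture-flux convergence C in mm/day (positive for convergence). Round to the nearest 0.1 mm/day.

C ≈ 12.6 mm/day

dPW/dt = +3.81 mm/day.
C = dPW/dt − E + P = (+3.81) − 2.8 + 11.6 = 12.6 mm/day.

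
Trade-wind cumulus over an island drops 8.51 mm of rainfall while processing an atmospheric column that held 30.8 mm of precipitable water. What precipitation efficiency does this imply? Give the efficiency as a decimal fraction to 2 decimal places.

ε ≈ 0.28

ε = rainfall / PW = 8.51 / 30.8 = 0.28.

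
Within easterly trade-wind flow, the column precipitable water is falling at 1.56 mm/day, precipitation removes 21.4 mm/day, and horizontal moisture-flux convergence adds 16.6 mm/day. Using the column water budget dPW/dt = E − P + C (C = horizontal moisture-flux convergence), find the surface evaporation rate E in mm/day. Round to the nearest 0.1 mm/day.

E ≈ 3.2 mm/day

dPW/dt = -1.56 mm/day.
E = dPW/dt + P − C = (-1.56) + 21.4 − (16.6) = 3.2 mm/day.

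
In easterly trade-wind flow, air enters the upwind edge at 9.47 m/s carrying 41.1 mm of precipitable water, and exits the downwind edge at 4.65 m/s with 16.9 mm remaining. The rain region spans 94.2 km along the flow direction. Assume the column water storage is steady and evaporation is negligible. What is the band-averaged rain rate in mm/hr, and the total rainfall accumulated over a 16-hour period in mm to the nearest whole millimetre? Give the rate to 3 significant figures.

Column moisture flux per unit crosswind length is F = V × PW.
Inflow: F_in = 9.47 × 41.1 = 389.217 mm·m/s
Outflow: F_out = 4.65 × 16.9 = 78.585 mm·m/s
Steady-state rate R = (F_in − F_out)/L = (389.217 − 78.585) / 94200 m = 3.298e-03 mm/s.
R = 3.298e-03 × 3600 = 11.9 mm/hr.
Over 16 h: total = 11.9 × 16 = 190.4 ≈ 190 mm.

R ≈ 11.9 mm/hr; total ≈ 190 mm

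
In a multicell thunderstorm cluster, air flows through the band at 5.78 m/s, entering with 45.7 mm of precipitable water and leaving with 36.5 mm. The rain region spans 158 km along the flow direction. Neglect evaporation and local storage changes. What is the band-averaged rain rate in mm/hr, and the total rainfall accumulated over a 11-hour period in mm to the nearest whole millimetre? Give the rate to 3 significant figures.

R ≈ 1.21 mm/hr; total ≈ 13 mm

Column moisture flux per unit crosswind length is F = V × PW.
Inflow: F_in = 5.78 × 45.7 = 264.146 mm·m/s
Outflow: F_out = 5.78 × 36.5 = 210.97 mm·m/s
Steady-state rate R = (F_in − F_out)/L = (264.146 − 210.97) / 158000 m = 3.366e-04 mm/s.
R = 3.366e-04 × 3600 = 1.21 mm/hr.
Over 11 h: total = 1.21 × 11 = 13.31 ≈ 13 mm.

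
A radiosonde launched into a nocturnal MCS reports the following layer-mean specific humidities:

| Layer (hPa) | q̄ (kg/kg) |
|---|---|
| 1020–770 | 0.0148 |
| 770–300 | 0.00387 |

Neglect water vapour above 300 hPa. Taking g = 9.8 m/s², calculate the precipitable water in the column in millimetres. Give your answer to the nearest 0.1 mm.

Precipitable water is the column-integrated vapour mass per unit area: PW = (1/g) Σ q̄ Δp, with q in kg/kg and Δp in Pa (1 kg/m² of water = 1 mm).
Layer 1020–770 hPa: Δp = 250 hPa = 25000 Pa, q̄ = 0.0148 kg/kg → 0.0148 × 25000 / 9.8 = 37.76 mm
Layer 770–300 hPa: Δp = 470 hPa = 47000 Pa, q̄ = 0.00387 kg/kg → 0.00387 × 47000 / 9.8 = 18.56 mm
PW = 37.76 + 18.56 = 56.32 ≈ 56.3 mm.

PW ≈ 56.3 mm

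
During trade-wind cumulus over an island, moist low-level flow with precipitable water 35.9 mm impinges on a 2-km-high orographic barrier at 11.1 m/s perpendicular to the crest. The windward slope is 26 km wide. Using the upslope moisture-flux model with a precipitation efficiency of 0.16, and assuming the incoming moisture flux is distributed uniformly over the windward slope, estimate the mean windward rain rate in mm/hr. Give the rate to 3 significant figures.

Incoming column moisture flux per unit ridge length: F = V × PW = 11.1 × 35.9 = 398.49 mm·m/s.
Spread over the 26 km slope with efficiency ε = 0.16: R = ε·F/W = 0.16 × 398.49 / 26000 m = 2.452e-03 mm/s.
R = 2.452e-03 × 3600 = 8.83 mm/hr.

R ≈ 8.83 mm/hr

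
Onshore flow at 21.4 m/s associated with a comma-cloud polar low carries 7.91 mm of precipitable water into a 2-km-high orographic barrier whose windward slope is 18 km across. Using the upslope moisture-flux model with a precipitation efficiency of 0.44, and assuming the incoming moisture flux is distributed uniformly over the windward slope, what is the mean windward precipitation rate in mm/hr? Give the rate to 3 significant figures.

R ≈ 14.9 mm/hr

Incoming column moisture flux per unit ridge length: F = V × PW = 21.4 × 7.91 = 169.274 mm·m/s.
Spread over the 18 km slope with efficiency ε = 0.44: R = ε·F/W = 0.44 × 169.274 / 18000 m = 4.138e-03 mm/s.
R = 4.138e-03 × 3600 = 14.9 mm/hr.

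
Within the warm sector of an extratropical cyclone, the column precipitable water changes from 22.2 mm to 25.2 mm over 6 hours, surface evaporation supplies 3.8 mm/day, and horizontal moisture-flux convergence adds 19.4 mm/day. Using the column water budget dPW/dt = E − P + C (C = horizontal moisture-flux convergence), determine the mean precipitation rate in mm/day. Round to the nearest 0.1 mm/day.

P ≈ 11.2 mm/day

dPW/dt = (25.2 − 22.2) mm / (6/24 day) = +12.000 mm/day.
P = E + C − dPW/dt = 3.8 + (19.4) − (+12.000) = 11.2 mm/day.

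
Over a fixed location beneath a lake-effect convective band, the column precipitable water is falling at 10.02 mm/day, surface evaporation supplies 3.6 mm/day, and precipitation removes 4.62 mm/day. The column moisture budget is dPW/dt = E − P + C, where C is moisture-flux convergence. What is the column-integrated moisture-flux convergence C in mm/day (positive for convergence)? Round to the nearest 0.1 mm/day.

C ≈ -9.0 mm/day

dPW/dt = -10.02 mm/day.
C = dPW/dt − E + P = (-10.02) − 3.6 + 4.62 = -9.0 mm/day.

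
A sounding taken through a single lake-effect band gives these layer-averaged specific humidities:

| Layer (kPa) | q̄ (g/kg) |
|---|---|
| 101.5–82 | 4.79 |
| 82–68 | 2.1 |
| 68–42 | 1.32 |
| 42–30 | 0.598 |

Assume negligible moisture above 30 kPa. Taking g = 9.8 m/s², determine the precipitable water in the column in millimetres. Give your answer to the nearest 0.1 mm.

PW ≈ 16.8 mm

Precipitable water is the column-integrated vapour mass per unit area: PW = (1/g) Σ q̄ Δp, with q in kg/kg and Δp in Pa (1 kg/m² of water = 1 mm).
Layer 101.5–82 kPa: Δp = 195 hPa = 19500 Pa, q̄ = 0.00479 kg/kg → 0.00479 × 19500 / 9.8 = 9.53 mm
Layer 82–68 kPa: Δp = 140 hPa = 14000 Pa, q̄ = 0.0021 kg/kg → 0.0021 × 14000 / 9.8 = 3.00 mm
Layer 68–42 kPa: Δp = 260 hPa = 26000 Pa, q̄ = 0.00132 kg/kg → 0.00132 × 26000 / 9.8 = 3.50 mm
Layer 42–30 kPa: Δp = 120 hPa = 12000 Pa, q̄ = 0.000598 kg/kg → 0.000598 × 12000 / 9.8 = 0.73 mm
PW = 9.53 + 3.00 + 3.50 + 0.73 = 16.76 ≈ 16.8 mm.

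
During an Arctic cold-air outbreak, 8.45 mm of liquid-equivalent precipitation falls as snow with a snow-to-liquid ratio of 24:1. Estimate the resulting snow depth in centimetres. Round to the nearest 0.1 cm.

Snow depth = liquid × ratio = 8.45 mm × 24 = 202.8 mm = 20.3 cm.

snow depth ≈ 20.3 cm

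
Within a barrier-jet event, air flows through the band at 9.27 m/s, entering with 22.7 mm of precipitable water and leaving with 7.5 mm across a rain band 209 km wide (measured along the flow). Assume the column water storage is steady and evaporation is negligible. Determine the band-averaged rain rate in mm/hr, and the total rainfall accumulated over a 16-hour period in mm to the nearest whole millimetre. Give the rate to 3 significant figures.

Column moisture flux per unit crosswind length is F = V × PW.
Inflow: F_in = 9.27 × 22.7 = 210.429 mm·m/s
Outflow: F_out = 9.27 × 7.5 = 69.525 mm·m/s
Steady-state rate R = (F_in − F_out)/L = (210.429 − 69.525) / 209000 m = 6.742e-04 mm/s.
R = 6.742e-04 × 3600 = 2.43 mm/hr.
Over 16 h: total = 2.43 × 16 = 38.88 ≈ 39 mm.

R ≈ 2.43 mm/hr; total ≈ 39 mm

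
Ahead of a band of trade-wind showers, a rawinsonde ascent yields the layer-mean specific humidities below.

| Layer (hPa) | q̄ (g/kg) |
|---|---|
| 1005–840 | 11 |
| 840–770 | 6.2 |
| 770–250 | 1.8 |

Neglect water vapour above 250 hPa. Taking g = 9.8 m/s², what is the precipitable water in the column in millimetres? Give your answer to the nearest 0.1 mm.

Precipitable water is the column-integrated vapour mass per unit area: PW = (1/g) Σ q̄ Δp, with q in kg/kg and Δp in Pa (1 kg/m² of water = 1 mm).
Layer 1005–840 hPa: Δp = 165 hPa = 16500 Pa, q̄ = 0.011 kg/kg → 0.011 × 16500 / 9.8 = 18.52 mm
Layer 840–770 hPa: Δp = 70 hPa = 7000 Pa, q̄ = 0.0062 kg/kg → 0.0062 × 7000 / 9.8 = 4.43 mm
Layer 770–250 hPa: Δp = 520 hPa = 52000 Pa, q̄ = 0.0018 kg/kg → 0.0018 × 52000 / 9.8 = 9.55 mm
PW = 18.52 + 4.43 + 9.55 = 32.50 ≈ 32.5 mm.

PW ≈ 32.5 mm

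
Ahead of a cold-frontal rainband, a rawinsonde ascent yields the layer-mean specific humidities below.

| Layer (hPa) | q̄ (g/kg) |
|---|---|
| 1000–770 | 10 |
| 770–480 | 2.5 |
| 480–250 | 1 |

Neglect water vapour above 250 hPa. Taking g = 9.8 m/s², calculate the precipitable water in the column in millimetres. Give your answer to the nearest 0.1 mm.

PW ≈ 33.2 mm

Precipitable water is the column-integrated vapour mass per unit area: PW = (1/g) Σ q̄ Δp, with q in kg/kg and Δp in Pa (1 kg/m² of water = 1 mm).
Layer 1000–770 hPa: Δp = 230 hPa = 23000 Pa, q̄ = 0.01 kg/kg → 0.01 × 23000 / 9.8 = 23.47 mm
Layer 770–480 hPa: Δp = 290 hPa = 29000 Pa, q̄ = 0.0025 kg/kg → 0.0025 × 29000 / 9.8 = 7.40 mm
Layer 480–250 hPa: Δp = 230 hPa = 23000 Pa, q̄ = 0.001 kg/kg → 0.001 × 23000 / 9.8 = 2.35 mm
PW = 23.47 + 7.40 + 2.35 = 33.22 ≈ 33.2 mm.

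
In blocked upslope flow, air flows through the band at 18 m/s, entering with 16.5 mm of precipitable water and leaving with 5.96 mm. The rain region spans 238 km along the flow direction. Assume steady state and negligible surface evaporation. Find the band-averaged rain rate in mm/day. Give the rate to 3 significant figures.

R ≈ 68.9 mm/day

Column moisture flux per unit crosswind length is F = V × PW.
Inflow: F_in = 18 × 16.5 = 297 mm·m/s
Outflow: F_out = 18 × 5.96 = 107.28 mm·m/s
Steady-state rate R = (F_in − F_out)/L = (297 − 107.28) / 238000 m = 7.971e-04 mm/s.
R = 7.971e-04 × 3600 × 24 = 68.9 mm/day.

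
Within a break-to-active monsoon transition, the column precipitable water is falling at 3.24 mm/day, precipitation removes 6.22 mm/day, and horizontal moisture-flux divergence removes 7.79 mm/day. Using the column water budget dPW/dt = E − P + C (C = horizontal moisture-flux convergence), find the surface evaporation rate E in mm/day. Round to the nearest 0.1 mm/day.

dPW/dt = -3.24 mm/day.
E = dPW/dt + P − C = (-3.24) + 6.22 − (-7.79) = 10.8 mm/day.

E ≈ 10.8 mm/day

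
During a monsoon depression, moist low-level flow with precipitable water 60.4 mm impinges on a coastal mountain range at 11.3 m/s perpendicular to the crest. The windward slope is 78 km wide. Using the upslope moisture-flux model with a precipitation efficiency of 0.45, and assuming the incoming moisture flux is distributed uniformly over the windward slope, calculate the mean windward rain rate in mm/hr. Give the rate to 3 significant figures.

R ≈ 14.2 mm/hr

Incoming column moisture flux per unit ridge length: F = V × PW = 11.3 × 60.4 = 682.52 mm·m/s.
Spread over the 78 km slope with efficiency ε = 0.45: R = ε·F/W = 0.45 × 682.52 / 78000 m = 3.938e-03 mm/s.
R = 3.938e-03 × 3600 = 14.2 mm/hr.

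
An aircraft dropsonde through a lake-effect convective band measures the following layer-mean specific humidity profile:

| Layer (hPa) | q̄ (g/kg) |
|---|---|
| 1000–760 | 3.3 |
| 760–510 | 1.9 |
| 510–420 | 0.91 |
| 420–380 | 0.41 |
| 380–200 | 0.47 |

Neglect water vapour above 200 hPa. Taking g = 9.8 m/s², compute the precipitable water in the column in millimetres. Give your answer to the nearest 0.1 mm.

PW ≈ 14.8 mm

Precipitable water is the column-integrated vapour mass per unit area: PW = (1/g) Σ q̄ Δp, with q in kg/kg and Δp in Pa (1 kg/m² of water = 1 mm).
Layer 1000–760 hPa: Δp = 240 hPa = 24000 Pa, q̄ = 0.0033 kg/kg → 0.0033 × 24000 / 9.8 = 8.08 mm
Layer 760–510 hPa: Δp = 250 hPa = 25000 Pa, q̄ = 0.0019 kg/kg → 0.0019 × 25000 / 9.8 = 4.85 mm
Layer 510–420 hPa: Δp = 90 hPa = 9000 Pa, q̄ = 0.00091 kg/kg → 0.00091 × 9000 / 9.8 = 0.84 mm
Layer 420–380 hPa: Δp = 40 hPa = 4000 Pa, q̄ = 0.00041 kg/kg → 0.00041 × 4000 / 9.8 = 0.17 mm
Layer 380–200 hPa: Δp = 180 hPa = 18000 Pa, q̄ = 0.00047 kg/kg → 0.00047 × 18000 / 9.8 = 0.86 mm
PW = 8.08 + 4.85 + 0.84 + 0.17 + 0.86 = 14.80 ≈ 14.8 mm.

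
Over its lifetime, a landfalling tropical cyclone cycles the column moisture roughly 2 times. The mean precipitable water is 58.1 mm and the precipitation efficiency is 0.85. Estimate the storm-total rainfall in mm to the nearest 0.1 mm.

rainfall ≈ 98.8 mm

Each cycle deposits ε × PW = 0.85 × 58.1 = 49.385 mm.
Over 2 cycles: 2 × 49.385 = 98.8 mm.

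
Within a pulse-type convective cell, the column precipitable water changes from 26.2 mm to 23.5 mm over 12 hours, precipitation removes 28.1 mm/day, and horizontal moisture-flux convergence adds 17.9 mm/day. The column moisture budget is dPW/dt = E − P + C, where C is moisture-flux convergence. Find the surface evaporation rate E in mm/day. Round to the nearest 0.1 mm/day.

E ≈ 4.8 mm/day

dPW/dt = (23.5 − 26.2) mm / (12/24 day) = -5.400 mm/day.
E = dPW/dt + P − C = (-5.400) + 28.1 − (17.9) = 4.8 mm/day.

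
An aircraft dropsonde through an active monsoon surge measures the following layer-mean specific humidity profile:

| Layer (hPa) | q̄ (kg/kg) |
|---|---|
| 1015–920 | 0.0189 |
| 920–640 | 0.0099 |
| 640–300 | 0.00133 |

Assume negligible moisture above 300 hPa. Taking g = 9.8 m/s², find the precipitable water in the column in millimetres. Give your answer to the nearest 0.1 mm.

PW ≈ 51.2 mm

Precipitable water is the column-integrated vapour mass per unit area: PW = (1/g) Σ q̄ Δp, with q in kg/kg and Δp in Pa (1 kg/m² of water = 1 mm).
Layer 1015–920 hPa: Δp = 95 hPa = 9500 Pa, q̄ = 0.0189 kg/kg → 0.0189 × 9500 / 9.8 = 18.32 mm
Layer 920–640 hPa: Δp = 280 hPa = 28000 Pa, q̄ = 0.0099 kg/kg → 0.0099 × 28000 / 9.8 = 28.29 mm
Layer 640–300 hPa: Δp = 340 hPa = 34000 Pa, q̄ = 0.00133 kg/kg → 0.00133 × 34000 / 9.8 = 4.61 mm
PW = 18.32 + 28.29 + 4.61 = 51.22 ≈ 51.2 mm.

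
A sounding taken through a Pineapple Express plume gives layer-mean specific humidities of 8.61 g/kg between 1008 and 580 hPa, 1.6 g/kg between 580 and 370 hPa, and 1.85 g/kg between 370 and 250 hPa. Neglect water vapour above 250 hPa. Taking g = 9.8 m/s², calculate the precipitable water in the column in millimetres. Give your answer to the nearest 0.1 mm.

Precipitable water is the column-integrated vapour mass per unit area: PW = (1/g) Σ q̄ Δp, with q in kg/kg and Δp in Pa (1 kg/m² of water = 1 mm).
Layer 1008–580 hPa: Δp = 428 hPa = 42800 Pa, q̄ = 0.00861 kg/kg → 0.00861 × 42800 / 9.8 = 37.60 mm
Layer 580–370 hPa: Δp = 210 hPa = 21000 Pa, q̄ = 0.0016 kg/kg → 0.0016 × 21000 / 9.8 = 3.43 mm
Layer 370–250 hPa: Δp = 120 hPa = 12000 Pa, q̄ = 0.00185 kg/kg → 0.00185 × 12000 / 9.8 = 2.27 mm
PW = 37.60 + 3.43 + 2.27 = 43.30 ≈ 43.3 mm.

PW ≈ 43.3 mm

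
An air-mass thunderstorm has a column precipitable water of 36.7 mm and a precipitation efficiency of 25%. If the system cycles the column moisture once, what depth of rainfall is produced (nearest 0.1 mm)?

Rainfall = ε × PW = 0.25 × 36.7 = 9.2 mm.

rainfall ≈ 9.2 mm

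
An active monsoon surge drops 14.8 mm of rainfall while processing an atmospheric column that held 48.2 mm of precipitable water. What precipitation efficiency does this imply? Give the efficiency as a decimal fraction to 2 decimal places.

ε ≈ 0.31

ε = rainfall / PW = 14.8 / 48.2 = 0.31.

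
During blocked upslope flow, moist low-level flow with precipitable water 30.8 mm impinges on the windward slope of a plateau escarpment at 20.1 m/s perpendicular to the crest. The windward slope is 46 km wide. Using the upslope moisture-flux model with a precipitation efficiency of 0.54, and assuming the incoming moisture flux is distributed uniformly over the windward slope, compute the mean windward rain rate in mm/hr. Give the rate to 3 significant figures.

Incoming column moisture flux per unit ridge length: F = V × PW = 20.1 × 30.8 = 619.08 mm·m/s.
Spread over the 46 km slope with efficiency ε = 0.54: R = ε·F/W = 0.54 × 619.08 / 46000 m = 7.267e-03 mm/s.
R = 7.267e-03 × 3600 = 26.2 mm/hr.

R ≈ 26.2 mm/hr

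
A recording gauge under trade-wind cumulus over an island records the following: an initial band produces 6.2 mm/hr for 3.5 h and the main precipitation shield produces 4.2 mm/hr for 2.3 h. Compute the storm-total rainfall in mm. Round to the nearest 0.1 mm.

Total = Σ Rᵢ Δtᵢ = 6.2 × 3.5 + 4.2 × 2.3
      = 21.7 + 9.66 = 31.4 mm.

total ≈ 31.4 mm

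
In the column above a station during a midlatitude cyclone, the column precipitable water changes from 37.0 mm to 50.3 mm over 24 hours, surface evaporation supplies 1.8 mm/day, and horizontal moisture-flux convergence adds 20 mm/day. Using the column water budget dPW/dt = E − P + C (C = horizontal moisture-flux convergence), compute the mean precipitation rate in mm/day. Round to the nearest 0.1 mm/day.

P ≈ 8.5 mm/day

dPW/dt = (50.3 − 37.0) mm / (24/24 day) = +13.300 mm/day.
P = E + C − dPW/dt = 1.8 + (20) − (+13.300) = 8.5 mm/day.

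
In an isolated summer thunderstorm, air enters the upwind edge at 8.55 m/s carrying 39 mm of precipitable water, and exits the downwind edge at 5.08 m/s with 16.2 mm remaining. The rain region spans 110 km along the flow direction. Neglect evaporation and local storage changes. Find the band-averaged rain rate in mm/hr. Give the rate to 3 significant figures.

R ≈ 8.22 mm/hr

Column moisture flux per unit crosswind length is F = V × PW.
Inflow: F_in = 8.55 × 39 = 333.45 mm·m/s
Outflow: F_out = 5.08 × 16.2 = 82.296 mm·m/s
Steady-state rate R = (F_in − F_out)/L = (333.45 − 82.296) / 110000 m = 2.283e-03 mm/s.
R = 2.283e-03 × 3600 = 8.22 mm/hr.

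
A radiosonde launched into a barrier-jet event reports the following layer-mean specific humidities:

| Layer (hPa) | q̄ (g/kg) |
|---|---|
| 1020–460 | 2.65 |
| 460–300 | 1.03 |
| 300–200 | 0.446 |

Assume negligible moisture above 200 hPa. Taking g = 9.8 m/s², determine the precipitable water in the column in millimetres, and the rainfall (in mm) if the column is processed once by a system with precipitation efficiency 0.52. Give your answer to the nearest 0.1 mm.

PW ≈ 17.3 mm; rainfall ≈ 9.0 mm

Precipitable water is the column-integrated vapour mass per unit area: PW = (1/g) Σ q̄ Δp, with q in kg/kg and Δp in Pa (1 kg/m² of water = 1 mm).
Layer 1020–460 hPa: Δp = 560 hPa = 56000 Pa, q̄ = 0.00265 kg/kg → 0.00265 × 56000 / 9.8 = 15.14 mm
Layer 460–300 hPa: Δp = 160 hPa = 16000 Pa, q̄ = 0.00103 kg/kg → 0.00103 × 16000 / 9.8 = 1.68 mm
Layer 300–200 hPa: Δp = 100 hPa = 10000 Pa, q̄ = 0.000446 kg/kg → 0.000446 × 10000 / 9.8 = 0.46 mm
PW = 15.14 + 1.68 + 0.46 = 17.28 ≈ 17.3 mm.
Rainfall = ε × PW = 0.52 × 17.3 = 9.0 mm.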